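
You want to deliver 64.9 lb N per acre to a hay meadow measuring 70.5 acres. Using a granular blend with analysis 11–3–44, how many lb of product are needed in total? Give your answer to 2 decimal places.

Product per acre = 64.9 / 11% = 590 lb.
Total product = 590 × 70.5 = 41595 lb.

41595.00 lb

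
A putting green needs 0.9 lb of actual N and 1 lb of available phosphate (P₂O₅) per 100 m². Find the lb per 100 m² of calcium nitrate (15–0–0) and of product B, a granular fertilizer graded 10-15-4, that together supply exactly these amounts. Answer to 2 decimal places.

1.56 lb calcium nitrate, 6.67 lb product B

With a, b = lb per 100 m² of calcium nitrate and product B:
N: 0.15·a + 0.1·b = 0.9
P₂O₅: 0·a + 0.15·b = 1
Solving simultaneously: a = 1.55556, b = 6.66667.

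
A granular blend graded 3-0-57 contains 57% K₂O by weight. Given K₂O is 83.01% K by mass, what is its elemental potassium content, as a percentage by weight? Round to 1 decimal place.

%K = 57 × 0.8301 = 47.3157%.

47.3% K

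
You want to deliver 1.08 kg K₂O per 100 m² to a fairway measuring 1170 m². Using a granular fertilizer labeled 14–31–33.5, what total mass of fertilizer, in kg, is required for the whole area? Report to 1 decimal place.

37.7 kg

Product per 100 m² = 1.08 / 33.5% = 3.22388 kg.
Total product = 3.22388 × 1170 / 100 = 37.7194 kg.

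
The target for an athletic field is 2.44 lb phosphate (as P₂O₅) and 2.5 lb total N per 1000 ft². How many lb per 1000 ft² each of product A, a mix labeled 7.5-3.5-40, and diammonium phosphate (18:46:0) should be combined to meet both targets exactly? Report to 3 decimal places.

25.206 lb product A, 3.387 lb diammonium phosphate

With a, b = lb per 1000 ft² of product A and diammonium phosphate:
P₂O₅: 0.035·a + 0.46·b = 2.44
N: 0.075·a + 0.18·b = 2.5
Solving simultaneously: a = 25.2057, b = 3.38652.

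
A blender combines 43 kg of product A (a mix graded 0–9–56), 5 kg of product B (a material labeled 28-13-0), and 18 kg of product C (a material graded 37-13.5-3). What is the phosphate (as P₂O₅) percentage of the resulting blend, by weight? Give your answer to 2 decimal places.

10.53% P₂O₅

Total mass = 43 + 5 + 18 = 66 kg.
P₂O₅ mass = 9%×43 + 13%×5 + 13.5%×18 = 6.95 kg.
% P₂O₅ = 6.95 / 66 = 10.5303%.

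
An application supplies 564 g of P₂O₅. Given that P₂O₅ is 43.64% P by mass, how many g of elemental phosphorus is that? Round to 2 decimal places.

246.13 g P

P = 564 × 0.4364 = 246.1296 g.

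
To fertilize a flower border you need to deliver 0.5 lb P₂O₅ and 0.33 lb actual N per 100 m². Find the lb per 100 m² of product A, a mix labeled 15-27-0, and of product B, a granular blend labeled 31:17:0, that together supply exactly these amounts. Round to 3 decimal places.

With a, b = lb per 100 m² of product A and product B:
P₂O₅: 0.27·a + 0.17·b = 0.5
N: 0.15·a + 0.31·b = 0.33
Eliminate a: (row1) − 0.27/0.15·(row2) → -0.388·b = -0.094, so b = 0.242268.
Back-substitute: a = (0.5 − 0.17·0.242268) / 0.27 = 1.69931.

1.699 lb product A, 0.242 lb product B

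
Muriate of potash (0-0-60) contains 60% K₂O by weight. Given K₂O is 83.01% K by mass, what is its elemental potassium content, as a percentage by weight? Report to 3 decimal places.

49.806% K

%K = 60 × 0.8301 = 49.806%.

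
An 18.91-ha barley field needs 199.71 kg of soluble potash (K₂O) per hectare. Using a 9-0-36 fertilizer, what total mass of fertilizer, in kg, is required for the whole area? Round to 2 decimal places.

10490.32 kg

Product per hectare = 199.71 / 36% = 554.75 kg.
Total product = 554.75 × 18.91 = 10490.323 kg.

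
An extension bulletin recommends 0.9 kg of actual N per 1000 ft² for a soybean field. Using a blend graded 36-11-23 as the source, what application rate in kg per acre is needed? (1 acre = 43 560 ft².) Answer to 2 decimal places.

108.90 kg of product per acre

Product per 1000 ft² = 0.9 / 36% = 2.5 kg.
Convert to per acre: 2.5 × 43.56 = 108.9 kg.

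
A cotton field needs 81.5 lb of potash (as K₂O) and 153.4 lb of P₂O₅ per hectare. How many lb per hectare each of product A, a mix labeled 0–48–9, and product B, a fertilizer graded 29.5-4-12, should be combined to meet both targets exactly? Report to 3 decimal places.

280.519 lb product A, 468.778 lb product B

Let a = lb of product A, b = lb of product B (per hectare).
K₂O: 0.09·a + 0.12·b = 81.5
P₂O₅: 0.48·a + 0.04·b = 153.4
Eliminate b: (row1) − 0.12/0.04·(row2) → -1.35·a = -378.7, so a = 280.5185.
Then b = (153.4 − 0.48·280.5185) / 0.04 = 468.7778.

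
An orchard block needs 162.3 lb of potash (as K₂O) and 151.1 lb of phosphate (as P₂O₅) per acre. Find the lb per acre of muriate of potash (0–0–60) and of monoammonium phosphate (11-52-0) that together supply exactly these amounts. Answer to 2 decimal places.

270.50 lb muriate of potash, 290.58 lb monoammonium phosphate

With a, b = lb per acre of muriate of potash and monoammonium phosphate:
K₂O: 0.6·a + 0·b = 162.3
P₂O₅: 0·a + 0.52·b = 151.1
Solving simultaneously: a = 270.5, b = 290.577.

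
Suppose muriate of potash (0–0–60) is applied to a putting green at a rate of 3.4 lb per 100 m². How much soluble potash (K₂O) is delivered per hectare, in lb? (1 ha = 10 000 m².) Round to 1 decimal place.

K₂O per 100 m² = 3.4 × 60% = 2.04 lb.
Convert to per hectare: 2.04 × 100 = 204 lb.

204.0 lb K₂O per hectare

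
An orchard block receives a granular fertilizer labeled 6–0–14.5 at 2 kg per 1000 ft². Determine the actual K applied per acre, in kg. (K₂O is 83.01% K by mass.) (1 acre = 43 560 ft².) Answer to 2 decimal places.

10.49 kg K per acre

K₂O per 1000 ft² = 2 × 14.5% = 0.29 kg.
Elemental K = 0.29 × 0.8301 = 0.240729 kg per 1000 ft².
Convert to per acre: 0.240729 × 43.56 = 10.4862 kg.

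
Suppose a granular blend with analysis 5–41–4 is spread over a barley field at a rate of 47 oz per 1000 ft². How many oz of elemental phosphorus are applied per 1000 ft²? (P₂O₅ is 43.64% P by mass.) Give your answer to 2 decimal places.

P₂O₅ per 1000 ft² = 47 × 41% = 19.27 oz.
Elemental P = 19.27 × 0.4364 = 8.40943 oz per 1000 ft².

8.41 oz P per thousand sq ft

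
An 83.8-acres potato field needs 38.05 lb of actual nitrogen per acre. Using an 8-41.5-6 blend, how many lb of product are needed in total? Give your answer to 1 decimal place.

39857.4 lb

Product per acre = 38.05 / 8% = 475.625 lb.
Total product = 475.625 × 83.8 = 39857.37 lb.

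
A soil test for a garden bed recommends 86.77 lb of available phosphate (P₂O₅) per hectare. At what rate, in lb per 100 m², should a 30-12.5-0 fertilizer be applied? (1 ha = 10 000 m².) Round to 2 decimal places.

6.94 lb of product per hundred sq m

Product per hectare = 86.77 / 12.5% = 694.16 lb.
Convert to per 100 m²: 694.16 × 0.01 = 6.9416 lb.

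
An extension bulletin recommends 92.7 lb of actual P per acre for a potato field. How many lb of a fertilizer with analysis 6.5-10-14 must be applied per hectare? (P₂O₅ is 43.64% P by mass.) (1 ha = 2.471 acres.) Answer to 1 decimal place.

As P₂O₅: 92.7 / 0.4364 = 212.42 lb per acre.
Product per acre = 212.42 / 10% = 2124.2 lb.
Convert to per hectare: 2124.2 × 2.471 = 5248.89 lb.

5248.9 lb of product per hectare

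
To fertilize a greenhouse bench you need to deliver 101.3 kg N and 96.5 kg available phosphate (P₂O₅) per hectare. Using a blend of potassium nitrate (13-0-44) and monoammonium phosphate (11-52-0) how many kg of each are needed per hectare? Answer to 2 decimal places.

622.20 kg potassium nitrate, 185.58 kg monoammonium phosphate

Per-hectare balance (a = potassium nitrate, b = monoammonium phosphate):
N: 0.13·a + 0.11·b = 101.3
P₂O₅: 0·a + 0.52·b = 96.5
Solving simultaneously: a = 622.204, b = 185.577.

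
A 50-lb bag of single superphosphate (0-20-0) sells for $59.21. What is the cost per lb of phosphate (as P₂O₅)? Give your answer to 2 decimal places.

P₂O₅ in bag = 50 × 20% = 10 lb.
Cost per lb P₂O₅ = $59.21 / 10 = $5.9210.

$5.92 per lb P₂O₅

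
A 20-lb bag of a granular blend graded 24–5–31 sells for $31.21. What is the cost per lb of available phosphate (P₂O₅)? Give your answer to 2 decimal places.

P₂O₅ in bag = 20 × 5% = 1 lb.
Cost per lb P₂O₅ = $31.21 / 1 = $31.2100.

$31.21 per lb P₂O₅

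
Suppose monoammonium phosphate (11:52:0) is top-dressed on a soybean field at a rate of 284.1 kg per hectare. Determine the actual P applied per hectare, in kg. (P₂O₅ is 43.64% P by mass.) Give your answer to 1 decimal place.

P₂O₅ per hectare = 284.1 × 52% = 147.732 kg.
Elemental P = 147.732 × 0.4364 = 64.4702 kg per hectare.

64.5 kg P per hectare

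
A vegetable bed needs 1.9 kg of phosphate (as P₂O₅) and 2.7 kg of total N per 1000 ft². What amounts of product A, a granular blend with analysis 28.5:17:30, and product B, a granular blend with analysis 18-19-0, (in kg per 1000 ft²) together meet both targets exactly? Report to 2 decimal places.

With a, b = kg per 1000 ft² of product A and product B:
P₂O₅: 0.17·a + 0.19·b = 1.9
N: 0.285·a + 0.18·b = 2.7
Solving simultaneously: a = 7.26115, b = 3.50318.

7.26 kg product A, 3.50 kg product B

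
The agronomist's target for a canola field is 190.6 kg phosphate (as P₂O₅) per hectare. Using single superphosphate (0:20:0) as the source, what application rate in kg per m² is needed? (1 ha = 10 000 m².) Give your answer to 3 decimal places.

0.095 kg of product per sq m

Product per hectare = 190.6 / 20% = 953 kg.
Convert to per m²: 953 × 0.0001 = 0.0953 kg.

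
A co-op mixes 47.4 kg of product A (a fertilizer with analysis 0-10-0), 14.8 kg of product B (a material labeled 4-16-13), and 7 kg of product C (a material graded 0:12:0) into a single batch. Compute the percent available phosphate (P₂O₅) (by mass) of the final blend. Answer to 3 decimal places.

Total mass = 47.4 + 14.8 + 7 = 69.2 kg.
P₂O₅ mass = 10%×47.4 + 16%×14.8 + 12%×7 = 7.948 kg.
% P₂O₅ = 7.948 / 69.2 = 11.4855%.

11.486% P₂O₅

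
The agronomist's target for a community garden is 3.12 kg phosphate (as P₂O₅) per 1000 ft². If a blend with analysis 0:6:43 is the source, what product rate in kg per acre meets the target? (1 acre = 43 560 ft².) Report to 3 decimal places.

Product per 1000 ft² = 3.12 / 6% = 52 kg.
Convert to per acre: 52 × 43.56 = 2265.12 kg.

2265.120 kg of product per acre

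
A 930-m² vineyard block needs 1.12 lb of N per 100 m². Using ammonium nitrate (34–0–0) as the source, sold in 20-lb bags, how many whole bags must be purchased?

2 bags

Product per 100 m² = 1.12 / 34% = 3.29412 lb.
Total product = 3.29412 × 930 / 100 = 30.6353 lb.
Bags = ⌈30.6353 / 20⌉ = 2.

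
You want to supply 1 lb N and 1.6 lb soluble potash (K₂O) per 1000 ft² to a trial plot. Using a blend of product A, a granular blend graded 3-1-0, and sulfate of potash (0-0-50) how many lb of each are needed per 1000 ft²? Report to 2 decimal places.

Per-1000 ft² balance (a = product A, b = sulfate of potash):
N: 0.03·a + 0·b = 1
K₂O: 0·a + 0.5·b = 1.6
Solving simultaneously: a = 33.3333, b = 3.2.

33.33 lb product A, 3.20 lb sulfate of potash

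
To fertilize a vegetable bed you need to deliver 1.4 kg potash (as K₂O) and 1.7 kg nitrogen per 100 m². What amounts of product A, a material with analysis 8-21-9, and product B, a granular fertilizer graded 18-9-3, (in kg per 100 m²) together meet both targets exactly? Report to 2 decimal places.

Let a = kg of product A, b = kg of product B (per 100 m²).
K₂O: 0.09·a + 0.03·b = 1.4
N: 0.08·a + 0.18·b = 1.7
Eliminate a: (row1) − 0.09/0.08·(row2) → -0.1725·b = -0.5125, so b = 2.97101.
Back-substitute: a = (1.4 − 0.03·2.97101) / 0.09 = 14.5652.

14.57 kg product A, 2.97 kg product B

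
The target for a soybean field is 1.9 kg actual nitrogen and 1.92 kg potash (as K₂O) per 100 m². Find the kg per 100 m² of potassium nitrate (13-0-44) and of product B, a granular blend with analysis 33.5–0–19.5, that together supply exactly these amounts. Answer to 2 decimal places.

2.23 kg potassium nitrate, 4.80 kg product B

With a, b = kg per 100 m² of potassium nitrate and product B:
N: 0.13·a + 0.335·b = 1.9
K₂O: 0.44·a + 0.195·b = 1.92
Eliminate b: (row1) − 0.335/0.195·(row2) → -0.625897·a = -1.39846, so a = 2.23433.
Then b = (1.92 − 0.44·2.23433) / 0.195 = 4.80459.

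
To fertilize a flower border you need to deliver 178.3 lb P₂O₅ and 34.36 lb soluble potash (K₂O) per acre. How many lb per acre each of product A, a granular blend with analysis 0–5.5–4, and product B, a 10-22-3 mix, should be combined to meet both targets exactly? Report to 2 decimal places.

Let a = lb of product A, b = lb of product B (per acre).
P₂O₅: 0.055·a + 0.22·b = 178.3
K₂O: 0.04·a + 0.03·b = 34.36
Eliminate b: (row1) − 0.22/0.03·(row2) → -0.238333·a = -73.6733, so a = 309.119.
Then b = (34.36 − 0.04·309.119) / 0.03 = 733.1748.

309.12 lb product A, 733.17 lb product B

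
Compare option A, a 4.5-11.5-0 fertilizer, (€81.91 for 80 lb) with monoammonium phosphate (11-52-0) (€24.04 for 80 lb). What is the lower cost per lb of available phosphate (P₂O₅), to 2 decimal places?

€0.58 per lb P₂O₅ (monoammonium phosphate)

option A: P₂O₅ per bag = 80 × 11.5% = 9.2 lb; cost = 81.91 / 9.2 = €8.9033/lb P₂O₅.
monoammonium phosphate: P₂O₅ per bag = 80 × 52% = 41.6 lb; cost = 24.04 / 41.6 = €0.5779/lb P₂O₅.
monoammonium phosphate is cheaper.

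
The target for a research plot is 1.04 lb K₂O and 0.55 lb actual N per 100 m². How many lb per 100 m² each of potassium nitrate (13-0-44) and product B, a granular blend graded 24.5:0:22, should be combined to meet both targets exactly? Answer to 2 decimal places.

1.69 lb potassium nitrate, 1.35 lb product B

With a, b = lb per 100 m² of potassium nitrate and product B:
K₂O: 0.44·a + 0.22·b = 1.04
N: 0.13·a + 0.245·b = 0.55
Solving simultaneously: a = 1.68939, b = 1.34848.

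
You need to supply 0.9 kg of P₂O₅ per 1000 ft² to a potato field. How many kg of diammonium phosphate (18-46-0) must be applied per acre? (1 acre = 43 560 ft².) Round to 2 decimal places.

Product per 1000 ft² = 0.9 / 46% = 1.95652 kg.
Convert to per acre: 1.95652 × 43.56 = 85.2261 kg.

85.23 kg of product per acre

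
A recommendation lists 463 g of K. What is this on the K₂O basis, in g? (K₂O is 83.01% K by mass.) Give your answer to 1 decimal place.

557.8 g K₂O

K₂O = 463 / 0.8301 = 557.764 g.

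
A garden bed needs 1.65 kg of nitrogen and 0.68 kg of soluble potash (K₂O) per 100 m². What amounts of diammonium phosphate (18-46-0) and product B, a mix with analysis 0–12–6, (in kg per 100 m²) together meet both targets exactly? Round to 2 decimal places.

Let a = kg of diammonium phosphate, b = kg of product B (per 100 m²).
N: 0.18·a + 0·b = 1.65
K₂O: 0·a + 0.06·b = 0.68
Solving simultaneously: a = 9.16667, b = 11.3333.

9.17 kg diammonium phosphate, 11.33 kg product B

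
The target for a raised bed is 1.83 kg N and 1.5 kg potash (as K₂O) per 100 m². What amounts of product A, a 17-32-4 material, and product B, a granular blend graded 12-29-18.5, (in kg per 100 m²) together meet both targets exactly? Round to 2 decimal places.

5.95 kg product A, 6.82 kg product B

With a, b = kg per 100 m² of product A and product B:
N: 0.17·a + 0.12·b = 1.83
K₂O: 0.04·a + 0.185·b = 1.5
Solving simultaneously: a = 5.94934, b = 6.82176.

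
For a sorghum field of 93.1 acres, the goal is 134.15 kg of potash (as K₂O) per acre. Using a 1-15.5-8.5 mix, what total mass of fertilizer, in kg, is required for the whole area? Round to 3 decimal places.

Product per acre = 134.15 / 8.5% = 1578.24 kg.
Total product = 1578.24 × 93.1 = 146933.7059 kg.

146933.706 kg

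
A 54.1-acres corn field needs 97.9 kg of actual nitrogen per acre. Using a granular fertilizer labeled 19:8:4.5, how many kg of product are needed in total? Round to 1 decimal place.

Product per acre = 97.9 / 19% = 515.263 kg.
Total product = 515.263 × 54.1 = 27875.74 kg.

27875.7 kg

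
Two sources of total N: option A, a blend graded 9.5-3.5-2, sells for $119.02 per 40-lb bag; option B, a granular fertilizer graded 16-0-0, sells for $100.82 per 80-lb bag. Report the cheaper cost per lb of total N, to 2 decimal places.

$7.88 per lb N (option B)

option A: N per bag = 40 × 9.5% = 3.8 lb; cost = 119.02 / 3.8 = $31.3211/lb N.
option B: N per bag = 80 × 16% = 12.8 lb; cost = 100.82 / 12.8 = $7.8766/lb N.
option B is cheaper.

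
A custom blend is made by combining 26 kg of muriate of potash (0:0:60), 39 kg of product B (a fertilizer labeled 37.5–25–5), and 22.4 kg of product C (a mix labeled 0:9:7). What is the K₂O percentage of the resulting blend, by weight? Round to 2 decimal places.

Total mass = 26 + 39 + 22.4 = 87.4 kg.
K₂O mass = 60%×26 + 5%×39 + 7%×22.4 = 19.118 kg.
% K₂O = 19.118 / 87.4 = 21.8741%.

21.87% K₂O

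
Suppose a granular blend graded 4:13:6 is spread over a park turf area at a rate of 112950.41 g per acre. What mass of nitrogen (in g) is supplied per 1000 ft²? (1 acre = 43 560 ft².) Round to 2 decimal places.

nitrogen per acre = 112950.41 × 4% = 4518.02 g.
Convert to per 1000 ft²: 4518.02 × 0.0229568 = 103.719 g.

103.72 g N per thousand sq ft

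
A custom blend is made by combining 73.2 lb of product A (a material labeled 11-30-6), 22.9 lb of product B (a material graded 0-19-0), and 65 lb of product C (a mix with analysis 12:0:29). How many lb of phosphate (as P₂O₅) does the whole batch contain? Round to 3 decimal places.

P₂O₅ mass = 30%×73.2 + 19%×22.9 + 0%×65 = 26.311 lb.

26.311 lb P₂O₅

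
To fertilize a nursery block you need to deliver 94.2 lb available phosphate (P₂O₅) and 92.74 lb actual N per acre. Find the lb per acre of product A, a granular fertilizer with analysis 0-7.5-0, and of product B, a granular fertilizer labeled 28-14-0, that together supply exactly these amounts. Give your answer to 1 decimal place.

Per-acre balance (a = product A, b = product B):
P₂O₅: 0.075·a + 0.14·b = 94.2
N: 0·a + 0.28·b = 92.74
Solving simultaneously: a = 637.733, b = 331.214.

637.7 lb product A, 331.2 lb product B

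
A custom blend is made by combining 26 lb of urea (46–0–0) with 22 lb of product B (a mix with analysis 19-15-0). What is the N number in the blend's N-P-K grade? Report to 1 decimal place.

Total mass = 26 + 22 = 48 lb.
N mass = 46%×26 + 19%×22 = 16.14 lb.
% N = 16.14 / 48 = 33.625%.

33.6% N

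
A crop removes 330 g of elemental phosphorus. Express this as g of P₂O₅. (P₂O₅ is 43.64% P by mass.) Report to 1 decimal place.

P₂O₅ = 330 / 0.4364 = 756.187 g.

756.2 g P₂O₅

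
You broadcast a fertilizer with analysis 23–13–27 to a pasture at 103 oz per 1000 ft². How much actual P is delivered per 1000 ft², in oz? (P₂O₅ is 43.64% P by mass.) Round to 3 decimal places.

P₂O₅ per 1000 ft² = 103 × 13% = 13.39 oz.
Elemental P = 13.39 × 0.4364 = 5.8434 oz per 1000 ft².

5.843 oz P per thousand sq ft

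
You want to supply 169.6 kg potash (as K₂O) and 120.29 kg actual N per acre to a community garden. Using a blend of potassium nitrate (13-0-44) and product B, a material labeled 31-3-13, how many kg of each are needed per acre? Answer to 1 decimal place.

309.1 kg potassium nitrate, 258.4 kg product B

Per-acre balance (a = potassium nitrate, b = product B):
K₂O: 0.44·a + 0.13·b = 169.6
N: 0.13·a + 0.31·b = 120.29
Eliminate a: (row1) − 0.44/0.13·(row2) → -0.919231·b = -237.535, so b = 258.407.
Back-substitute: a = (169.6 − 0.13·258.407) / 0.44 = 309.107.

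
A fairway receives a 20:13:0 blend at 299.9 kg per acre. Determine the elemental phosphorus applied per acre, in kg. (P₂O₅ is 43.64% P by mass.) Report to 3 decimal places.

P₂O₅ per acre = 299.9 × 13% = 38.987 kg.
Elemental P = 38.987 × 0.4364 = 17.0139 kg per acre.

17.014 kg P per acre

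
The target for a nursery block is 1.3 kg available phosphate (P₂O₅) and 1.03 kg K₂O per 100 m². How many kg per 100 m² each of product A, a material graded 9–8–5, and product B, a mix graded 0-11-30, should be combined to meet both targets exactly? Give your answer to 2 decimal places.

Per-100 m² balance (a = product A, b = product B):
P₂O₅: 0.08·a + 0.11·b = 1.3
K₂O: 0.05·a + 0.3·b = 1.03
Eliminate a: (row1) − 0.08/0.05·(row2) → -0.37·b = -0.348, so b = 0.940541.
Back-substitute: a = (1.3 − 0.11·0.940541) / 0.08 = 14.9568.

14.96 kg product A, 0.94 kg product B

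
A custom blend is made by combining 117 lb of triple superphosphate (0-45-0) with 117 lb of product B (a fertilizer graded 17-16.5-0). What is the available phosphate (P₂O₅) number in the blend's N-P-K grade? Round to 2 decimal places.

Total mass = 117 + 117 = 234 lb.
P₂O₅ mass = 45%×117 + 16.5%×117 = 71.955 lb.
% P₂O₅ = 71.955 / 234 = 30.75%.

30.75% P₂O₅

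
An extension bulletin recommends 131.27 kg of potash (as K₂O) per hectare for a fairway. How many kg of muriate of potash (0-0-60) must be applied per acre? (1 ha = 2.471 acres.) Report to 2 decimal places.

Product per hectare = 131.27 / 60% = 218.783 kg.
Convert to per acre: 218.783 × 0.404694 = 88.5404 kg.

88.54 kg of product per acre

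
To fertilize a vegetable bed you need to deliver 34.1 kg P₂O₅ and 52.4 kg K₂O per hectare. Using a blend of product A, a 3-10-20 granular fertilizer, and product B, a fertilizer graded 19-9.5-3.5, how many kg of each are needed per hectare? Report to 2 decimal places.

With a, b = kg per hectare of product A and product B:
P₂O₅: 0.1·a + 0.095·b = 34.1
K₂O: 0.2·a + 0.035·b = 52.4
Solving simultaneously: a = 244.161, b = 101.935.

244.16 kg product A, 101.94 kg product B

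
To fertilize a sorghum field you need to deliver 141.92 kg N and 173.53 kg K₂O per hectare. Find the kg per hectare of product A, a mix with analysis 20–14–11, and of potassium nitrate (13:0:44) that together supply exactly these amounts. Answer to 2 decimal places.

541.19 kg product A, 259.09 kg potassium nitrate

Let a = kg of product A, b = kg of potassium nitrate (per hectare).
N: 0.2·a + 0.13·b = 141.92
K₂O: 0.11·a + 0.44·b = 173.53
Solving simultaneously: a = 541.193, b = 259.088.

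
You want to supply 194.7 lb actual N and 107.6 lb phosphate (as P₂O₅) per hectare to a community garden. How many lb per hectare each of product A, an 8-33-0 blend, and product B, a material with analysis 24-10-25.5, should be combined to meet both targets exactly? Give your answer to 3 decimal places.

89.242 lb product A, 781.503 lb product B

Let a = lb of product A, b = lb of product B (per hectare).
N: 0.08·a + 0.24·b = 194.7
P₂O₅: 0.33·a + 0.1·b = 107.6
Eliminate a: (row1) − 0.08/0.33·(row2) → 0.215758·b = 168.615, so b = 781.5028.
Back-substitute: a = (194.7 − 0.24·781.5028) / 0.08 = 89.2416.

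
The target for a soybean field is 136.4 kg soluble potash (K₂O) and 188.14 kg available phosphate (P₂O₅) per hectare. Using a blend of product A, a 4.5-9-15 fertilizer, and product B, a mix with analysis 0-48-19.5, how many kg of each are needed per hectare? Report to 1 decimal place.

Let a = kg of product A, b = kg of product B (per hectare).
K₂O: 0.15·a + 0.195·b = 136.4
P₂O₅: 0.09·a + 0.48·b = 188.14
From row1: a = (136.4 − 0.195·b) / 0.15.
Into row2: 0.09·(136.4 − 0.195·b)/0.15 + 0.48·b = 188.14 → b = 292.837, a = 528.645.

528.6 kg product A, 292.8 kg product B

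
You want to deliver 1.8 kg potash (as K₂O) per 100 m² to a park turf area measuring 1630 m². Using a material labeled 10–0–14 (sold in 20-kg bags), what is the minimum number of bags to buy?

11 bags

Product per 100 m² = 1.8 / 14% = 12.8571 kg.
Total product = 12.8571 × 1630 / 100 = 209.571 kg.
Bags = ⌈209.571 / 20⌉ = 11.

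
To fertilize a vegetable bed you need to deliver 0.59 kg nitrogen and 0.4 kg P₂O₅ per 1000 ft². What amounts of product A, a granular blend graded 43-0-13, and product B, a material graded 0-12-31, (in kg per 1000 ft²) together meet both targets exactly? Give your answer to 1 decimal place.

1.4 kg product A, 3.3 kg product B

Per-1000 ft² balance (a = product A, b = product B):
N: 0.43·a + 0·b = 0.59
P₂O₅: 0·a + 0.12·b = 0.4
Solving simultaneously: a = 1.37209, b = 3.33333.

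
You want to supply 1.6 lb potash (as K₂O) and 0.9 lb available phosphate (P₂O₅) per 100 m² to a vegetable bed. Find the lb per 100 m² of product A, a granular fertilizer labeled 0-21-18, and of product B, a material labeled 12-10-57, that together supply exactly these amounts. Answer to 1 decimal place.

3.5 lb product A, 1.7 lb product B

Let a = lb of product A, b = lb of product B (per 100 m²).
K₂O: 0.18·a + 0.57·b = 1.6
P₂O₅: 0.21·a + 0.1·b = 0.9
Eliminate a: (row1) − 0.18/0.21·(row2) → 0.484286·b = 0.828571, so b = 1.71091.
Back-substitute: a = (1.6 − 0.57·1.71091) / 0.18 = 3.47099.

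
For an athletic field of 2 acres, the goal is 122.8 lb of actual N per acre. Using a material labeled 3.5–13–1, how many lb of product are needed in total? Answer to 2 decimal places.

Product per acre = 122.8 / 3.5% = 3508.57 lb.
Total product = 3508.57 × 2 = 7017.143 lb.

7017.14 lb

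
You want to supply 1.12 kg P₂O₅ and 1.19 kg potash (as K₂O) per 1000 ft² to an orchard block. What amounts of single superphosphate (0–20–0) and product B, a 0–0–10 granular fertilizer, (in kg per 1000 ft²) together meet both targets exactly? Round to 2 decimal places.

With a, b = kg per 1000 ft² of single superphosphate and product B:
P₂O₅: 0.2·a + 0·b = 1.12
K₂O: 0·a + 0.1·b = 1.19
Solving simultaneously: a = 5.6, b = 11.9.

5.60 kg single superphosphate, 11.90 kg product B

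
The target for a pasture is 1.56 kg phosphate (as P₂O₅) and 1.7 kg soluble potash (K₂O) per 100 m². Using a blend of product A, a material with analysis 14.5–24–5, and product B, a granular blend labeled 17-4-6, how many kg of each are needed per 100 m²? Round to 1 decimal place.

Per-100 m² balance (a = product A, b = product B):
P₂O₅: 0.24·a + 0.04·b = 1.56
K₂O: 0.05·a + 0.06·b = 1.7
Solving simultaneously: a = 2.06452, b = 26.6129.

2.1 kg product A, 26.6 kg product B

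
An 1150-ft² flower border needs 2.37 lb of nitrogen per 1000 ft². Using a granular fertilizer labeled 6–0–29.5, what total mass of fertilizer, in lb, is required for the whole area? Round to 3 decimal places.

Product per 1000 ft² = 2.37 / 6% = 39.5 lb.
Total product = 39.5 × 1150 / 1000 = 45.425 lb.

45.425 lb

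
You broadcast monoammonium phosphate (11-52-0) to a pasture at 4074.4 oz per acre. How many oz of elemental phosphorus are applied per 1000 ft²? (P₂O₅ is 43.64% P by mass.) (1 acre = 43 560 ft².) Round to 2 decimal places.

21.23 oz P per thousand sq ft

P₂O₅ per acre = 4074.4 × 52% = 2118.69 oz.
Elemental P = 2118.69 × 0.4364 = 924.595 oz per acre.
Convert to per 1000 ft²: 924.595 × 0.0229568 = 21.2258 oz.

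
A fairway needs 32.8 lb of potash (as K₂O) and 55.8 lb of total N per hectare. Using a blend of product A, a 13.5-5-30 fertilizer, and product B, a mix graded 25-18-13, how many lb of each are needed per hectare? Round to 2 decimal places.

Let a = lb of product A, b = lb of product B (per hectare).
K₂O: 0.3·a + 0.13·b = 32.8
N: 0.135·a + 0.25·b = 55.8
From row1: a = (32.8 − 0.13·b) / 0.3.
Into row2: 0.135·(32.8 − 0.13·b)/0.3 + 0.25·b = 55.8 → b = 214.308, a = 16.4665.

16.47 lb product A, 214.31 lb product B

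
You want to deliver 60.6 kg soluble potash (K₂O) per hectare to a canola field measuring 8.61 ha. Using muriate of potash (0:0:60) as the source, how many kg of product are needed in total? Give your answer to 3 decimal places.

869.610 kg

Product per hectare = 60.6 / 60% = 101 kg.
Total product = 101 × 8.61 = 869.61 kg.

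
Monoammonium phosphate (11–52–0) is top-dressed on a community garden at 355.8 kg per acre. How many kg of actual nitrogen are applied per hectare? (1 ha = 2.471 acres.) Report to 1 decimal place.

96.7 kg N per hectare

nitrogen per acre = 355.8 × 11% = 39.138 kg.
Convert to per hectare: 39.138 × 2.471 = 96.71 kg.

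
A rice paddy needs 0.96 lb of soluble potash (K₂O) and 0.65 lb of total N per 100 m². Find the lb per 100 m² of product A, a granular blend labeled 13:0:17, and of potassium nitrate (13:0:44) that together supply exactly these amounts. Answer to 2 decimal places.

Per-100 m² balance (a = product A, b = potassium nitrate):
K₂O: 0.17·a + 0.44·b = 0.96
N: 0.13·a + 0.13·b = 0.65
Solving simultaneously: a = 4.59259, b = 0.407407.

4.59 lb product A, 0.41 lb potassium nitrate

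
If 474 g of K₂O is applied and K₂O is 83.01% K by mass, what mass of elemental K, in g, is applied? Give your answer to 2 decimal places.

K = 474 × 0.8301 = 393.467 g.

393.47 g K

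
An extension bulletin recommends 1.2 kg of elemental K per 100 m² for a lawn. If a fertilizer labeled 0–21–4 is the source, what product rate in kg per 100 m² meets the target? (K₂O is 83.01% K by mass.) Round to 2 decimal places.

36.14 kg of product per hundred sq m

As K₂O: 1.2 / 0.8301 = 1.44561 kg per 100 m².
Product per 100 m² = 1.44561 / 4% = 36.1402 kg.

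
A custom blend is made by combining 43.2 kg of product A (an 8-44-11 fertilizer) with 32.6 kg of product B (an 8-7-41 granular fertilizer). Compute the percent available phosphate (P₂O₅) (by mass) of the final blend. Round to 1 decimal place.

Total mass = 43.2 + 32.6 = 75.8 kg.
P₂O₅ mass = 44%×43.2 + 7%×32.6 = 21.29 kg.
% P₂O₅ = 21.29 / 75.8 = 28.0871%.

28.1% P₂O₅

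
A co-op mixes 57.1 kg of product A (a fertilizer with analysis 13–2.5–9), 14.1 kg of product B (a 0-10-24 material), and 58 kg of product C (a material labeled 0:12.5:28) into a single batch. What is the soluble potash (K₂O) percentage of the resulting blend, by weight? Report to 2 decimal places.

Total mass = 57.1 + 14.1 + 58 = 129.2 kg.
K₂O mass = 9%×57.1 + 24%×14.1 + 28%×58 = 24.763 kg.
% K₂O = 24.763 / 129.2 = 19.1664%.

19.17% K₂O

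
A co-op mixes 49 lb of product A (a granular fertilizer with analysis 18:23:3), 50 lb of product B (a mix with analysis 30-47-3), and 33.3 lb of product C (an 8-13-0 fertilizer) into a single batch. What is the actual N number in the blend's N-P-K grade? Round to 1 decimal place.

20.0% N

Total mass = 49 + 50 + 33.3 = 132.3 lb.
N mass = 18%×49 + 30%×50 + 8%×33.3 = 26.484 lb.
% N = 26.484 / 132.3 = 20.0181%.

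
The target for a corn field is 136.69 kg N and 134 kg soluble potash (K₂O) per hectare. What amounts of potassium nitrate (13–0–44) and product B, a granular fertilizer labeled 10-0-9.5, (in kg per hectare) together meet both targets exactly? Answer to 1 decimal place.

13.1 kg potassium nitrate, 1349.9 kg product B

Per-hectare balance (a = potassium nitrate, b = product B):
N: 0.13·a + 0.1·b = 136.69
K₂O: 0.44·a + 0.095·b = 134
From row1: a = (136.69 − 0.1·b) / 0.13.
Into row2: 0.44·(136.69 − 0.1·b)/0.13 + 0.095·b = 134 → b = 1349.88, a = 13.0948.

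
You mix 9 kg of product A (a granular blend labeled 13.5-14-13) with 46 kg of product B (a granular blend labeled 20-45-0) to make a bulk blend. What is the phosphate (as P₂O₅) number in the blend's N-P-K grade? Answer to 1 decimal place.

Total mass = 9 + 46 = 55 kg.
P₂O₅ mass = 14%×9 + 45%×46 = 21.96 kg.
% P₂O₅ = 21.96 / 55 = 39.9273%.

39.9% P₂O₅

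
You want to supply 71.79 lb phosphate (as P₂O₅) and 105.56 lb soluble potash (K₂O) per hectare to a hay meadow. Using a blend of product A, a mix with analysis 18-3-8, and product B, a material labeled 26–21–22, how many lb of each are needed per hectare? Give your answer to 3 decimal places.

Per-hectare balance (a = product A, b = product B):
P₂O₅: 0.03·a + 0.21·b = 71.79
K₂O: 0.08·a + 0.22·b = 105.56
Eliminate b: (row1) − 0.21/0.22·(row2) → -0.0463636·a = -28.9718, so a = 624.8824.
Then b = (105.56 − 0.08·624.8824) / 0.22 = 252.5882.

624.882 lb product A, 252.588 lb product B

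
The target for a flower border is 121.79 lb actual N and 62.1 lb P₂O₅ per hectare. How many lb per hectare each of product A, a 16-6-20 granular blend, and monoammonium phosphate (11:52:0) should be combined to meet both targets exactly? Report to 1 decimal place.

737.6 lb product A, 34.3 lb monoammonium phosphate

With a, b = lb per hectare of product A and monoammonium phosphate:
N: 0.16·a + 0.11·b = 121.79
P₂O₅: 0.06·a + 0.52·b = 62.1
Eliminate a: (row1) − 0.16/0.06·(row2) → -1.27667·b = -43.81, so b = 34.3159.
Back-substitute: a = (121.79 − 0.11·34.3159) / 0.16 = 737.595.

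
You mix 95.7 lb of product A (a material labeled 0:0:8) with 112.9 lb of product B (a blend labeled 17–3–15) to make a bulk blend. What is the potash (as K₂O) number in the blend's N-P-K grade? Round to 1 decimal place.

Total mass = 95.7 + 112.9 = 208.6 lb.
K₂O mass = 8%×95.7 + 15%×112.9 = 24.591 lb.
% K₂O = 24.591 / 208.6 = 11.7886%.

11.8% K₂O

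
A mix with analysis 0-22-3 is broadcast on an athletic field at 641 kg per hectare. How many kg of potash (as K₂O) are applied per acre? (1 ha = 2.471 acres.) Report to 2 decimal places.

K₂O per hectare = 641 × 3% = 19.23 kg.
Convert to per acre: 19.23 × 0.404694 = 7.78227 kg.

7.78 kg K₂O per acre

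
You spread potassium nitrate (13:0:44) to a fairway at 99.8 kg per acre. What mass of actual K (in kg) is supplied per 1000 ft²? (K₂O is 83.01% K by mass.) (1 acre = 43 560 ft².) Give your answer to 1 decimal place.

K₂O per acre = 99.8 × 44% = 43.912 kg.
Elemental K = 43.912 × 0.8301 = 36.4514 kg per acre.
Convert to per 1000 ft²: 36.4514 × 0.0229568 = 0.836808 kg.

0.8 kg K per thousand sq ft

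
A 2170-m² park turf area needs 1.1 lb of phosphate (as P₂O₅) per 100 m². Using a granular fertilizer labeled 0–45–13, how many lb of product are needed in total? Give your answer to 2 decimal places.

Product per 100 m² = 1.1 / 45% = 2.44444 lb.
Total product = 2.44444 × 2170 / 100 = 53.0444 lb.

53.04 lb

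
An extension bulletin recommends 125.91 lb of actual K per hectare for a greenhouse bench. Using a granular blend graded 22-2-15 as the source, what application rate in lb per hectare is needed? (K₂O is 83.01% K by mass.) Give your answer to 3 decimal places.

As K₂O: 125.91 / 0.8301 = 151.681 lb per hectare.
Product per hectare = 151.681 / 15% = 1011.20347 lb.

1011.203 lb of product per hectare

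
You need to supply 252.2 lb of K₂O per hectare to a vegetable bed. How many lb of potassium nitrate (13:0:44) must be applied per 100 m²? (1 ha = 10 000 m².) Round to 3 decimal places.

5.732 lb of product per hundred sq m

Product per hectare = 252.2 / 44% = 573.182 lb.
Convert to per 100 m²: 573.182 × 0.01 = 5.73182 lb.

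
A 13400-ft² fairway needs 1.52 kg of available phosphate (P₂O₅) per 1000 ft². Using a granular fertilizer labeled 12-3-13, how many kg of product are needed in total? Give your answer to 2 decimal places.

Product per 1000 ft² = 1.52 / 3% = 50.6667 kg.
Total product = 50.6667 × 13400 / 1000 = 678.933 kg.

678.93 kg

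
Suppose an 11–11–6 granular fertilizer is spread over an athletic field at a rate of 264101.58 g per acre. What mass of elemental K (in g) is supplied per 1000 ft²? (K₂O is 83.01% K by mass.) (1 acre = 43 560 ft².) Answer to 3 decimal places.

K₂O per acre = 264101.58 × 6% = 15846.1 g.
Elemental K = 15846.1 × 0.8301 = 13153.8 g per acre.
Convert to per 1000 ft²: 13153.8 × 0.0229568 = 301.9707 g.

301.971 g K per thousand sq ft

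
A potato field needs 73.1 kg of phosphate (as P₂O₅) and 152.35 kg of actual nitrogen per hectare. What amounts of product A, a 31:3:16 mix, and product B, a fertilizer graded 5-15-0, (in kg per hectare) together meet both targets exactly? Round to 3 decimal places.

Let a = kg of product A, b = kg of product B (per hectare).
P₂O₅: 0.03·a + 0.15·b = 73.1
N: 0.31·a + 0.05·b = 152.35
Solving simultaneously: a = 426.6111, b = 402.0111.

426.611 kg product A, 402.011 kg product B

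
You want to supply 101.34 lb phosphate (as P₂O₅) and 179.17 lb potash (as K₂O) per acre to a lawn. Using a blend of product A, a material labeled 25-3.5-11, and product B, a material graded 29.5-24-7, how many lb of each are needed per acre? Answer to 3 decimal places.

1499.248 lb product A, 203.610 lb product B

Let a = lb of product A, b = lb of product B (per acre).
P₂O₅: 0.035·a + 0.24·b = 101.34
K₂O: 0.11·a + 0.07·b = 179.17
From row1: a = (101.34 − 0.24·b) / 0.035.
Into row2: 0.11·(101.34 − 0.24·b)/0.035 + 0.07·b = 179.17 → b = 203.6096, a = 1499.2484.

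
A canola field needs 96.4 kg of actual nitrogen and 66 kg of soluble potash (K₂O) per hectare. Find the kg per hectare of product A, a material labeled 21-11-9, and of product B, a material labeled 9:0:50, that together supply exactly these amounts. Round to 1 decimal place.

With a, b = kg per hectare of product A and product B:
N: 0.21·a + 0.09·b = 96.4
K₂O: 0.09·a + 0.5·b = 66
Solving simultaneously: a = 436.12, b = 53.4985.

436.1 kg product A, 53.5 kg product B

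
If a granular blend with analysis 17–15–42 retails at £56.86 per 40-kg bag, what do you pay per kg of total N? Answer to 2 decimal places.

N in bag = 40 × 17% = 6.8 kg.
Cost per kg N = £56.86 / 6.8 = £8.3618.

£8.36 per kg N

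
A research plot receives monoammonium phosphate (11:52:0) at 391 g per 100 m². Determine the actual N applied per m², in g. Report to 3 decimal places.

0.430 g N per sq m

nitrogen per 100 m² = 391 × 11% = 43.01 g.
Convert to per m²: 43.01 × 0.01 = 0.4301 g.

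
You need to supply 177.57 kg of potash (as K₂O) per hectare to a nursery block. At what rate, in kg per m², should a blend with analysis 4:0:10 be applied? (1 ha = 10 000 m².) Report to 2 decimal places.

0.18 kg of product per sq m

Product per hectare = 177.57 / 10% = 1775.7 kg.
Convert to per m²: 1775.7 × 0.0001 = 0.17757 kg.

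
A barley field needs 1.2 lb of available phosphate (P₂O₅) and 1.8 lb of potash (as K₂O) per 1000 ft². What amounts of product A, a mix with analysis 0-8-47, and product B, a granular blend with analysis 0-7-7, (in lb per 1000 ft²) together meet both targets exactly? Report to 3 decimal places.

1.538 lb product A, 15.385 lb product B

With a, b = lb per 1000 ft² of product A and product B:
P₂O₅: 0.08·a + 0.07·b = 1.2
K₂O: 0.47·a + 0.07·b = 1.8
Eliminate a: (row1) − 0.08/0.47·(row2) → 0.0580851·b = 0.893617, so b = 15.3846.
Back-substitute: a = (1.2 − 0.07·15.3846) / 0.08 = 1.53846.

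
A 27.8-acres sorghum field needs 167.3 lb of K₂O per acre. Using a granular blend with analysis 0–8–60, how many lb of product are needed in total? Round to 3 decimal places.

7751.567 lb

Product per acre = 167.3 / 60% = 278.833 lb.
Total product = 278.833 × 27.8 = 7751.5667 lb.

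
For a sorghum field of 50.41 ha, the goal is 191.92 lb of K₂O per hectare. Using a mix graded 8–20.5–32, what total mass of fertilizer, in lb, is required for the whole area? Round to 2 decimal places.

Product per hectare = 191.92 / 32% = 599.75 lb.
Total product = 599.75 × 50.41 = 30233.397 lb.

30233.40 lb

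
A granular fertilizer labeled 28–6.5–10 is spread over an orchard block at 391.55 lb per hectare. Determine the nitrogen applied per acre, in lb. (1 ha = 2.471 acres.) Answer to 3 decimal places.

44.368 lb N per acre

nitrogen per hectare = 391.55 × 28% = 109.634 lb.
Convert to per acre: 109.634 × 0.404694 = 44.3683 lb.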